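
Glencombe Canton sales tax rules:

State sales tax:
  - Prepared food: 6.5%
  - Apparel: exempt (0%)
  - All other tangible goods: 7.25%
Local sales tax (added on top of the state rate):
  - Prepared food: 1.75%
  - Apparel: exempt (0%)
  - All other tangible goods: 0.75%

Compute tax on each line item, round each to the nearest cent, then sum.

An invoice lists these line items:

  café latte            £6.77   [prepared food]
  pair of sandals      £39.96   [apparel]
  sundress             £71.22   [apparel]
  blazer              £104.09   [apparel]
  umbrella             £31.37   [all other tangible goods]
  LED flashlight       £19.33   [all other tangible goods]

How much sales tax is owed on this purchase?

£4.62

Café latte £6.77: prepared food → 6.5% + 1.75% local = 8.25% → £0.56
Pair of sandals £39.96: apparel → 0% + 0% local = 0% → £0.00
Sundress £71.22: apparel → 0% + 0% local = 0% → £0.00
Blazer £104.09: apparel → 0% + 0% local = 0% → £0.00
Umbrella £31.37: all other tangible goods → 7.25% + 0.75% local = 8% → £2.51
LED flashlight £19.33: all other tangible goods → 7.25% + 0.75% local = 8% → £1.55
Total tax = £0.56 + £2.51 + £1.55 = £4.62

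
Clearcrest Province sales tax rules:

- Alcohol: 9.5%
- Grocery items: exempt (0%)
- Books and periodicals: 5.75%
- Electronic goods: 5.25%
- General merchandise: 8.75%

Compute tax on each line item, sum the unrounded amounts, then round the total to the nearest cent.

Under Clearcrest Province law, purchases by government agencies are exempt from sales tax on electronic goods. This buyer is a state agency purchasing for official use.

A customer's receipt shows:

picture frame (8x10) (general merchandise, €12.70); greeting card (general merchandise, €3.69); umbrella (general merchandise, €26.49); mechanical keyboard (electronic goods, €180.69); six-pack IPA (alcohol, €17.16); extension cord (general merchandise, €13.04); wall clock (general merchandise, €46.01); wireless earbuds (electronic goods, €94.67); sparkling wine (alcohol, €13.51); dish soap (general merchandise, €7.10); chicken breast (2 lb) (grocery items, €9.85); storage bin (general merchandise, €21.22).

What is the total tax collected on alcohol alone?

€2.91

Six-pack IPA €17.16: alcohol → 9.5% → €1.6302
Sparkling wine €13.51: alcohol → 9.5% → €1.28345
Tax on alcohol: unrounded sum = €2.91365 → €2.91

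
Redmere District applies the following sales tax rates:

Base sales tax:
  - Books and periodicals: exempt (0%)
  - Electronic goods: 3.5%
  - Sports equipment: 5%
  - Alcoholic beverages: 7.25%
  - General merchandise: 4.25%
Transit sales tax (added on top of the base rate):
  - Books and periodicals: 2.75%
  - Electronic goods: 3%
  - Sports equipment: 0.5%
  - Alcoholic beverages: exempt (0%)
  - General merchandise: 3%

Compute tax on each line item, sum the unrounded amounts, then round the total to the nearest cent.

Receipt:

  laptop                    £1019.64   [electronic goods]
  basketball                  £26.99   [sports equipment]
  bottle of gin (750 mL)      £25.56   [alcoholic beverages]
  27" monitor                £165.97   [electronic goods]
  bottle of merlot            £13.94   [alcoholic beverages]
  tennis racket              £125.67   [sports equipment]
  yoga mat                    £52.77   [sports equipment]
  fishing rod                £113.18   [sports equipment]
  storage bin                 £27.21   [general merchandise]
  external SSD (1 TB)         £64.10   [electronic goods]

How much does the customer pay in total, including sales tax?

Laptop £1019.64: electronic goods → 3.5% + 3% transit = 6.5% → £66.2766
Basketball £26.99: sports equipment → 5% + 0.5% transit = 5.5% → £1.48445
Bottle of gin (750 mL) £25.56: alcoholic beverages → 7.25% + 0% transit = 7.25% → £1.8531
27" monitor £165.97: electronic goods → 3.5% + 3% transit = 6.5% → £10.78805
Bottle of merlot £13.94: alcoholic beverages → 7.25% + 0% transit = 7.25% → £1.01065
Tennis racket £125.67: sports equipment → 5% + 0.5% transit = 5.5% → £6.91185
Yoga mat £52.77: sports equipment → 5% + 0.5% transit = 5.5% → £2.90235
Fishing rod £113.18: sports equipment → 5% + 0.5% transit = 5.5% → £6.2249
Storage bin £27.21: general merchandise → 4.25% + 3% transit = 7.25% → £1.972725
External SSD (1 TB) £64.10: electronic goods → 3.5% + 3% transit = 6.5% → £4.1665
Subtotal = £1635.03; unrounded tax = £103.591175 → £103.59; total due = £1738.62

£1738.62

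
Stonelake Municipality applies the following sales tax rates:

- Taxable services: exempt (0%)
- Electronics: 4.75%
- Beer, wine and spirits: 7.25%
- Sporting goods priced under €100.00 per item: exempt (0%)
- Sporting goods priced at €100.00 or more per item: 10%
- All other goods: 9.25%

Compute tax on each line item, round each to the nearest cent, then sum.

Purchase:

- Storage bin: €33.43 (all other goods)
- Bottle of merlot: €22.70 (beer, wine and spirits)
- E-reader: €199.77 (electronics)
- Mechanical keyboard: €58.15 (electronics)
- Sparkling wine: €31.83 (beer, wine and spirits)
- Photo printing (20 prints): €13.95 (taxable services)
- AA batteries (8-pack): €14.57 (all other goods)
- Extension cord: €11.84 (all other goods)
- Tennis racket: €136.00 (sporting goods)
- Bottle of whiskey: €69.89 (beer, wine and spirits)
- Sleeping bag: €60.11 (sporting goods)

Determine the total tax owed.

€40.42

Storage bin €33.43: all other goods → 9.25% → €3.09
Bottle of merlot €22.70: beer, wine and spirits → 7.25% → €1.65
E-reader €199.77: electronics → 4.75% → €9.49
Mechanical keyboard €58.15: electronics → 4.75% → €2.76
Sparkling wine €31.83: beer, wine and spirits → 7.25% → €2.31
Photo printing (20 prints) €13.95: taxable services → 0% → €0.00
AA batteries (8-pack) €14.57: all other goods → 9.25% → €1.35
Extension cord €11.84: all other goods → 9.25% → €1.10
Tennis racket €136.00: sporting goods, €100.00 or more → 10% → €13.60
Bottle of whiskey €69.89: beer, wine and spirits → 7.25% → €5.07
Sleeping bag €60.11: sporting goods, under €100.00 → 0% → €0.00
Total tax = €3.09 + €1.65 + €9.49 + €2.76 + €2.31 + €1.35 + €1.10 + €13.60 + €5.07 = €40.42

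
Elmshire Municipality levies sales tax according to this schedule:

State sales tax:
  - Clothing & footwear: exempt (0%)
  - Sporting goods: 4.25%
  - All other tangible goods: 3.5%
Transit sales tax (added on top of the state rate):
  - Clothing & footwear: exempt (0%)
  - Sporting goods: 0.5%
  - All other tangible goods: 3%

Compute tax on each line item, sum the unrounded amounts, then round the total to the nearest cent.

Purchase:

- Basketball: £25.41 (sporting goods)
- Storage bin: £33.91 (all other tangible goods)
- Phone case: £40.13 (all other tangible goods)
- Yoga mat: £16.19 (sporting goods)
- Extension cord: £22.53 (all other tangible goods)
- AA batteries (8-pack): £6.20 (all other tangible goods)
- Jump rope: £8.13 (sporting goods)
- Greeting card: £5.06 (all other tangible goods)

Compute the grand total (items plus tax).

£166.93

Basketball £25.41: sporting goods → 4.25% + 0.5% transit = 4.75% → £1.206975
Storage bin £33.91: all other tangible goods → 3.5% + 3% transit = 6.5% → £2.20415
Phone case £40.13: all other tangible goods → 3.5% + 3% transit = 6.5% → £2.60845
Yoga mat £16.19: sporting goods → 4.25% + 0.5% transit = 4.75% → £0.769025
Extension cord £22.53: all other tangible goods → 3.5% + 3% transit = 6.5% → £1.46445
AA batteries (8-pack) £6.20: all other tangible goods → 3.5% + 3% transit = 6.5% → £0.403
Jump rope £8.13: sporting goods → 4.25% + 0.5% transit = 4.75% → £0.386175
Greeting card £5.06: all other tangible goods → 3.5% + 3% transit = 6.5% → £0.3289
Subtotal = £157.56; unrounded tax = £9.371125 → £9.37; total due = £166.93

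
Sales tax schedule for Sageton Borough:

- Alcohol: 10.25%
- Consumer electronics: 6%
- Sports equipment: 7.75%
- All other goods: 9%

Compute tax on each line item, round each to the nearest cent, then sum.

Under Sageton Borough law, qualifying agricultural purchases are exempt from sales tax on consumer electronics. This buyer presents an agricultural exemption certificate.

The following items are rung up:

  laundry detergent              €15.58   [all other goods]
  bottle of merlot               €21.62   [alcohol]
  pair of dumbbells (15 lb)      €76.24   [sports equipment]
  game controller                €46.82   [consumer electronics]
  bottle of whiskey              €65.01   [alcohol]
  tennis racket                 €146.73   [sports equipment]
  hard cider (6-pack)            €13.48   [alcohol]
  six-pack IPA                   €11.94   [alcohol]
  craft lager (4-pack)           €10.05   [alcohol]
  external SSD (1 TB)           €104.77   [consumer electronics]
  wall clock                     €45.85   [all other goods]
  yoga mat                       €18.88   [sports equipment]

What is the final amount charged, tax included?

Laundry detergent €15.58: all other goods → 9% → €1.40
Bottle of merlot €21.62: alcohol → 10.25% → €2.22
Pair of dumbbells (15 lb) €76.24: sports equipment → 7.75% → €5.91
Game controller €46.82: consumer electronics, buyer-exempt → 0% → €0.00
Bottle of whiskey €65.01: alcohol → 10.25% → €6.66
Tennis racket €146.73: sports equipment → 7.75% → €11.37
Hard cider (6-pack) €13.48: alcohol → 10.25% → €1.38
Six-pack IPA €11.94: alcohol → 10.25% → €1.22
Craft lager (4-pack) €10.05: alcohol → 10.25% → €1.03
External SSD (1 TB) €104.77: consumer electronics, buyer-exempt → 0% → €0.00
Wall clock €45.85: all other goods → 9% → €4.13
Yoga mat €18.88: sports equipment → 7.75% → €1.46
Subtotal = €576.97; tax = €36.78; total due = €613.75

€613.75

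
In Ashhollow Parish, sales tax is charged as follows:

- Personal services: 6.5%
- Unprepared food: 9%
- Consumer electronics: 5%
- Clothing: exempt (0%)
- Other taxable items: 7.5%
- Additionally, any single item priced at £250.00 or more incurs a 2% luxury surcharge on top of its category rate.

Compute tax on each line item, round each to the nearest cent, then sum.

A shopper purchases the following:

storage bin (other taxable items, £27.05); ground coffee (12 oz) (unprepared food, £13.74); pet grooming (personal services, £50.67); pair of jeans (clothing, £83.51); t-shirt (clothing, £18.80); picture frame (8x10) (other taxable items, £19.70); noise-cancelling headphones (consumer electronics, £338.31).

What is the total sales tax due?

£31.72

Storage bin £27.05: other taxable items → 7.5% → £2.03
Ground coffee (12 oz) £13.74: unprepared food → 9% → £1.24
Pet grooming £50.67: personal services → 6.5% → £3.29
Pair of jeans £83.51: clothing → 0% → £0.00
T-shirt £18.80: clothing → 0% → £0.00
Picture frame (8x10) £19.70: other taxable items → 7.5% → £1.48
Noise-cancelling headphones £338.31: consumer electronics → 5% + 2% surcharge = 7% → £23.68
Total tax = £2.03 + £1.24 + £3.29 + £1.48 + £23.68 = £31.72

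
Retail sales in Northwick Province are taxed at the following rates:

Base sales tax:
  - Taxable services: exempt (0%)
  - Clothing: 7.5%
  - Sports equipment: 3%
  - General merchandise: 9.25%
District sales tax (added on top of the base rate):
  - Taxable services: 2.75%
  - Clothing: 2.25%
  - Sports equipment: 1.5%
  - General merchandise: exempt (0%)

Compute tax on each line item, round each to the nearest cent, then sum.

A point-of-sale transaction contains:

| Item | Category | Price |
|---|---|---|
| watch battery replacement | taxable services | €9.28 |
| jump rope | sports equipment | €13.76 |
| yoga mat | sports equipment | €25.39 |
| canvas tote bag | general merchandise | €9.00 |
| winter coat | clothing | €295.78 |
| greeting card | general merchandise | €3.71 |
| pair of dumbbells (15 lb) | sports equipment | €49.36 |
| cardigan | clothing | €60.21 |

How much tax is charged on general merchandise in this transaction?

Canvas tote bag €9.00: general merchandise → 9.25% + 0% district = 9.25% → €0.83
Greeting card €3.71: general merchandise → 9.25% + 0% district = 9.25% → €0.34
Tax on general merchandise = €0.83 + €0.34 = €1.17

€1.17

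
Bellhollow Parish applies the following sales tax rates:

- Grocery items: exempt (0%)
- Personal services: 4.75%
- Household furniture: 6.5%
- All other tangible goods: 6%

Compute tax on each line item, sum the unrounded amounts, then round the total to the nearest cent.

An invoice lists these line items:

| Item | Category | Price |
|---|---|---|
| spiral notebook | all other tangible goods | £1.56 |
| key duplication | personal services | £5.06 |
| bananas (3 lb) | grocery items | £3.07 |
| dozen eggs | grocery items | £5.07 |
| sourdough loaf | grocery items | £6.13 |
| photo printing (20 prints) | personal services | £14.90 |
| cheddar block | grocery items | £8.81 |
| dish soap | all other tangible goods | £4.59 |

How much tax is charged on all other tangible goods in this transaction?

£0.37

Spiral notebook £1.56: all other tangible goods → 6% → £0.0936
Dish soap £4.59: all other tangible goods → 6% → £0.2754
Tax on all other tangible goods: unrounded sum = £0.369 → £0.37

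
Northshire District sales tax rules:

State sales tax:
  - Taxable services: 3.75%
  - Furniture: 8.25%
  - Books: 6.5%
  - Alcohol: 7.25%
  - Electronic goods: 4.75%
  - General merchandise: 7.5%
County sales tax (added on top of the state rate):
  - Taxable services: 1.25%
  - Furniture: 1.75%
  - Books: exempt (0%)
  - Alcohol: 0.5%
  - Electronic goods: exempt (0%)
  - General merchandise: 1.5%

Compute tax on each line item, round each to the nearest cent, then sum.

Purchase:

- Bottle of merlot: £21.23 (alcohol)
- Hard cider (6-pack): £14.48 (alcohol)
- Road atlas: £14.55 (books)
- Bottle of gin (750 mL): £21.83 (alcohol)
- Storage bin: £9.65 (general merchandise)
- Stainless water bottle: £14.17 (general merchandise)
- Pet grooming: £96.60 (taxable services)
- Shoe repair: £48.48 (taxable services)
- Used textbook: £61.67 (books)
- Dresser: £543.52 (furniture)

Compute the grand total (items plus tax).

Bottle of merlot £21.23: alcohol → 7.25% + 0.5% county = 7.75% → £1.65
Hard cider (6-pack) £14.48: alcohol → 7.25% + 0.5% county = 7.75% → £1.12
Road atlas £14.55: books → 6.5% + 0% county = 6.5% → £0.95
Bottle of gin (750 mL) £21.83: alcohol → 7.25% + 0.5% county = 7.75% → £1.69
Storage bin £9.65: general merchandise → 7.5% + 1.5% county = 9% → £0.87
Stainless water bottle £14.17: general merchandise → 7.5% + 1.5% county = 9% → £1.28
Pet grooming £96.60: taxable services → 3.75% + 1.25% county = 5% → £4.83
Shoe repair £48.48: taxable services → 3.75% + 1.25% county = 5% → £2.42
Used textbook £61.67: books → 6.5% + 0% county = 6.5% → £4.01
Dresser £543.52: furniture → 8.25% + 1.75% county = 10% → £54.35
Subtotal = £846.18; tax = £73.17; total due = £919.35

£919.35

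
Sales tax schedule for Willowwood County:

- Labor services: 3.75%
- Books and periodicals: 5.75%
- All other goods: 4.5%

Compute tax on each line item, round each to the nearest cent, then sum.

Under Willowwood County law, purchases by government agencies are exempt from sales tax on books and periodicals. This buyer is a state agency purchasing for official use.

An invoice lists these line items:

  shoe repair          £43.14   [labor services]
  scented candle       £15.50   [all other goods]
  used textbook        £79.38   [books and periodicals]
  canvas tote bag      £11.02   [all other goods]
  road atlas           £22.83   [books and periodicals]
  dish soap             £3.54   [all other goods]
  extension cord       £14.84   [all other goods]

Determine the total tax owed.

Shoe repair £43.14: labor services → 3.75% → £1.62
Scented candle £15.50: all other goods → 4.5% → £0.70
Used textbook £79.38: books and periodicals, buyer-exempt → 0% → £0.00
Canvas tote bag £11.02: all other goods → 4.5% → £0.50
Road atlas £22.83: books and periodicals, buyer-exempt → 0% → £0.00
Dish soap £3.54: all other goods → 4.5% → £0.16
Extension cord £14.84: all other goods → 4.5% → £0.67
Total tax = £1.62 + £0.70 + £0.50 + £0.16 + £0.67 = £3.65

£3.65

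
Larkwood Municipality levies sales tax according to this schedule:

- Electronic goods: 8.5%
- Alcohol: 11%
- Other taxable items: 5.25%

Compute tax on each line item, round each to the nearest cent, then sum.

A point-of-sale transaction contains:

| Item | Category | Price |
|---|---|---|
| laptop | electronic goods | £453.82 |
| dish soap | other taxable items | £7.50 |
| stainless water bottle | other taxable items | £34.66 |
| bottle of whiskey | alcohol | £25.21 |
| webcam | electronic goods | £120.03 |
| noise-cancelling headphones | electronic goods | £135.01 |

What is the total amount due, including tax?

£841.46

Laptop £453.82: electronic goods → 8.5% → £38.57
Dish soap £7.50: other taxable items → 5.25% → £0.39
Stainless water bottle £34.66: other taxable items → 5.25% → £1.82
Bottle of whiskey £25.21: alcohol → 11% → £2.77
Webcam £120.03: electronic goods → 8.5% → £10.20
Noise-cancelling headphones £135.01: electronic goods → 8.5% → £11.48
Subtotal = £776.23; tax = £65.23; total due = £841.46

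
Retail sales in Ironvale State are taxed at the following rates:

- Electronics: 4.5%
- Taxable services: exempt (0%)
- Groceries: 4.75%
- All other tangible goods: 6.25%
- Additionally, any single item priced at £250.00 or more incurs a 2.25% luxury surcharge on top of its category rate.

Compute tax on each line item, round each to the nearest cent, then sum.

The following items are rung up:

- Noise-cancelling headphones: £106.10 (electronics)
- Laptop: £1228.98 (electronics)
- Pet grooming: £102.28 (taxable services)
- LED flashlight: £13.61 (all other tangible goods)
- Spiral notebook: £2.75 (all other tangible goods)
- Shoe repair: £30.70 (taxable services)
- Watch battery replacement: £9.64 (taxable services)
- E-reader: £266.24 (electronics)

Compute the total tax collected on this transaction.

£106.72

Noise-cancelling headphones £106.10: electronics → 4.5% → £4.77
Laptop £1228.98: electronics → 4.5% + 2.25% surcharge = 6.75% → £82.96
Pet grooming £102.28: taxable services → 0% → £0.00
LED flashlight £13.61: all other tangible goods → 6.25% → £0.85
Spiral notebook £2.75: all other tangible goods → 6.25% → £0.17
Shoe repair £30.70: taxable services → 0% → £0.00
Watch battery replacement £9.64: taxable services → 0% → £0.00
E-reader £266.24: electronics → 4.5% + 2.25% surcharge = 6.75% → £17.97
Total tax = £4.77 + £82.96 + £0.85 + £0.17 + £17.97 = £106.72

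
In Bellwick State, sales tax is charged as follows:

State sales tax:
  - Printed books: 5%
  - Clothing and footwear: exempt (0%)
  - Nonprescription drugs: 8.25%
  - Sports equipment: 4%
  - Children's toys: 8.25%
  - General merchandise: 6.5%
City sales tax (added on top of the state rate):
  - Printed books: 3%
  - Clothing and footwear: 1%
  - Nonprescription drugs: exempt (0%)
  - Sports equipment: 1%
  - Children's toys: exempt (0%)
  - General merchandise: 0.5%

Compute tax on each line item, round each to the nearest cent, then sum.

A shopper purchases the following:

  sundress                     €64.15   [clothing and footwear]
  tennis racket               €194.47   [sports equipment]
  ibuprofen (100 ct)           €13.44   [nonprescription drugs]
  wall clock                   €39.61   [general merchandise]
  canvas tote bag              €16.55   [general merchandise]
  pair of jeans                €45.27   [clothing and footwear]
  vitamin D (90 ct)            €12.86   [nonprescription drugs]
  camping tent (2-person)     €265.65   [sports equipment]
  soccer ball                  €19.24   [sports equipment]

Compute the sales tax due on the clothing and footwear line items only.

€1.09

Sundress €64.15: clothing and footwear → 0% + 1% city = 1% → €0.64
Pair of jeans €45.27: clothing and footwear → 0% + 1% city = 1% → €0.45
Tax on clothing and footwear = €0.64 + €0.45 = €1.09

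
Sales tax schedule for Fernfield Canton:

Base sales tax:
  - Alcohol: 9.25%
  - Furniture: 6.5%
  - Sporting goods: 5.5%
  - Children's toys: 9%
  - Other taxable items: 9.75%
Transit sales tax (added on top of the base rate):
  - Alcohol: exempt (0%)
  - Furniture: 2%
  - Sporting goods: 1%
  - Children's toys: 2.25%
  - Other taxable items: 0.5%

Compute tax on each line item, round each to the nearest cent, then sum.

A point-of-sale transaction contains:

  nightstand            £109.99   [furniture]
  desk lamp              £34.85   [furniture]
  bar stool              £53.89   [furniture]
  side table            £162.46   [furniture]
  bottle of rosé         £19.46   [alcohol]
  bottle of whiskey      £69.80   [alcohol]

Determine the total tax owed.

£38.96

Nightstand £109.99: furniture → 6.5% + 2% transit = 8.5% → £9.35
Desk lamp £34.85: furniture → 6.5% + 2% transit = 8.5% → £2.96
Bar stool £53.89: furniture → 6.5% + 2% transit = 8.5% → £4.58
Side table £162.46: furniture → 6.5% + 2% transit = 8.5% → £13.81
Bottle of rosé £19.46: alcohol → 9.25% + 0% transit = 9.25% → £1.80
Bottle of whiskey £69.80: alcohol → 9.25% + 0% transit = 9.25% → £6.46
Total tax = £9.35 + £2.96 + £4.58 + £13.81 + £1.80 + £6.46 = £38.96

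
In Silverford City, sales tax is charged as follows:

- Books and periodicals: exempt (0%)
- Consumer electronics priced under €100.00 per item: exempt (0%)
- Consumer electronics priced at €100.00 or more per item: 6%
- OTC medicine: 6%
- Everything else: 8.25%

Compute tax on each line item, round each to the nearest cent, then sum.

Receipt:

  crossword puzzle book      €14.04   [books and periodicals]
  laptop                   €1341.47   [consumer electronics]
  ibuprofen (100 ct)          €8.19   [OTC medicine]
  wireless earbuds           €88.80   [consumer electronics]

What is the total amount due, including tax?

Crossword puzzle book €14.04: books and periodicals → 0% → €0.00
Laptop €1341.47: consumer electronics, €100.00 or more → 6% → €80.49
Ibuprofen (100 ct) €8.19: OTC medicine → 6% → €0.49
Wireless earbuds €88.80: consumer electronics, under €100.00 → 0% → €0.00
Subtotal = €1452.50; tax = €80.98; total due = €1533.48

€1533.48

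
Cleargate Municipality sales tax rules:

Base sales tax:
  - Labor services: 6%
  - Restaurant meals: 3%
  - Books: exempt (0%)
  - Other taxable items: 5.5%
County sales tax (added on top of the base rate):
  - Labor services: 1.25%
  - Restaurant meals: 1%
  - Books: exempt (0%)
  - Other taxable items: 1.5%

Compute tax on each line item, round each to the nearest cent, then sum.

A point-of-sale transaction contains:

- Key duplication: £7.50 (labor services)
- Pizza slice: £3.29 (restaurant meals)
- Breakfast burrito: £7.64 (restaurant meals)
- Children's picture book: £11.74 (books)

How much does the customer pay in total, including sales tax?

£31.15

Key duplication £7.50: labor services → 6% + 1.25% county = 7.25% → £0.54
Pizza slice £3.29: restaurant meals → 3% + 1% county = 4% → £0.13
Breakfast burrito £7.64: restaurant meals → 3% + 1% county = 4% → £0.31
Children's picture book £11.74: books → 0% + 0% county = 0% → £0.00
Subtotal = £30.17; tax = £0.98; total due = £31.15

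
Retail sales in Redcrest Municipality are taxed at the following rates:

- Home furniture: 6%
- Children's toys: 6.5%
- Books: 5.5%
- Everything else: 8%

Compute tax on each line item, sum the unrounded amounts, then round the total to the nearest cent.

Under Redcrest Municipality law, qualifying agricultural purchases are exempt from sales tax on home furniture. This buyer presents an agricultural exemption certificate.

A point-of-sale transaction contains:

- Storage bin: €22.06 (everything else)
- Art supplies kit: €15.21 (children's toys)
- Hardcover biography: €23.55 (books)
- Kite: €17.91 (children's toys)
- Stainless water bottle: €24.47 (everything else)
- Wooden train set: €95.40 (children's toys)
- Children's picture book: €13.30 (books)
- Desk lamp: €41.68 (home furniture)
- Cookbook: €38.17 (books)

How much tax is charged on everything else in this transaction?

Storage bin €22.06: everything else → 8% → €1.7648
Stainless water bottle €24.47: everything else → 8% → €1.9576
Tax on everything else: unrounded sum = €3.7224 → €3.72

€3.72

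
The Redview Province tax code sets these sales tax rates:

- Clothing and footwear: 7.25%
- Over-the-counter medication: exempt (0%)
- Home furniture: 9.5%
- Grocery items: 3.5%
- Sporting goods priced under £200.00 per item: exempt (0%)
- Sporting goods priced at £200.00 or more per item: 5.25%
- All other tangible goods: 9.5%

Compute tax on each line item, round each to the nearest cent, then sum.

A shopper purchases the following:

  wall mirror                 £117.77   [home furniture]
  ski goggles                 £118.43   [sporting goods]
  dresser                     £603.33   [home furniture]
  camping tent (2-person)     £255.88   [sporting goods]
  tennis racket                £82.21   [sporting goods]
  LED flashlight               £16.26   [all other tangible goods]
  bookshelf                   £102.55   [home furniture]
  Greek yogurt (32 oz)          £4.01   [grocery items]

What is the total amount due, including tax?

Wall mirror £117.77: home furniture → 9.5% → £11.19
Ski goggles £118.43: sporting goods, under £200.00 → 0% → £0.00
Dresser £603.33: home furniture → 9.5% → £57.32
Camping tent (2-person) £255.88: sporting goods, £200.00 or more → 5.25% → £13.43
Tennis racket £82.21: sporting goods, under £200.00 → 0% → £0.00
LED flashlight £16.26: all other tangible goods → 9.5% → £1.54
Bookshelf £102.55: home furniture → 9.5% → £9.74
Greek yogurt (32 oz) £4.01: grocery items → 3.5% → £0.14
Subtotal = £1300.44; tax = £93.36; total due = £1393.80

£1393.80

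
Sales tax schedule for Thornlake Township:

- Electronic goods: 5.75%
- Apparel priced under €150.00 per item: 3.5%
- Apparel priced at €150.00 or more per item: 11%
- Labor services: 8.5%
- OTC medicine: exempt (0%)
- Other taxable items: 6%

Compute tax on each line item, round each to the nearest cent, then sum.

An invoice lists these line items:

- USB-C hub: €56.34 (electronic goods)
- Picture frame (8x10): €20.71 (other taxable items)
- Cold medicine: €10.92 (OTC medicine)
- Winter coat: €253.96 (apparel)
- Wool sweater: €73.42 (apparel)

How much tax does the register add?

USB-C hub €56.34: electronic goods → 5.75% → €3.24
Picture frame (8x10) €20.71: other taxable items → 6% → €1.24
Cold medicine €10.92: OTC medicine → 0% → €0.00
Winter coat €253.96: apparel, €150.00 or more → 11% → €27.94
Wool sweater €73.42: apparel, under €150.00 → 3.5% → €2.57
Total tax = €3.24 + €1.24 + €27.94 + €2.57 = €34.99

€34.99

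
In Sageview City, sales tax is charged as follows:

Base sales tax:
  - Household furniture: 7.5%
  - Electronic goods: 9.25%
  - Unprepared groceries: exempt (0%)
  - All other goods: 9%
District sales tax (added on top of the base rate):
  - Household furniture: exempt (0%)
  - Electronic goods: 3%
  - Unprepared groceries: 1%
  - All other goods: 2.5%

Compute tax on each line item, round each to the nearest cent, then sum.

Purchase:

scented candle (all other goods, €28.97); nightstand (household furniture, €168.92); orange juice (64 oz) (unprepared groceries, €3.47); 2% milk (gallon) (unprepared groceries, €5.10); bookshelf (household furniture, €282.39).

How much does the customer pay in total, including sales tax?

Scented candle €28.97: all other goods → 9% + 2.5% district = 11.5% → €3.33
Nightstand €168.92: household furniture → 7.5% + 0% district = 7.5% → €12.67
Orange juice (64 oz) €3.47: unprepared groceries → 0% + 1% district = 1% → €0.03
2% milk (gallon) €5.10: unprepared groceries → 0% + 1% district = 1% → €0.05
Bookshelf €282.39: household furniture → 7.5% + 0% district = 7.5% → €21.18
Subtotal = €488.85; tax = €37.26; total due = €526.11

€526.11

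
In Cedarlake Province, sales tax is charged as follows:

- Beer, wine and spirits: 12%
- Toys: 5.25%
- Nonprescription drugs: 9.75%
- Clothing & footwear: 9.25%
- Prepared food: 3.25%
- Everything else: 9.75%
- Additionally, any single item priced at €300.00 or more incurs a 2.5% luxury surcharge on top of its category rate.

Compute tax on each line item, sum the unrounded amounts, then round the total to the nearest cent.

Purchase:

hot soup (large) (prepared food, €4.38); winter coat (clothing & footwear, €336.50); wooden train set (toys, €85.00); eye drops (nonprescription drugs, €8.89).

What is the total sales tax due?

Hot soup (large) €4.38: prepared food → 3.25% → €0.14235
Winter coat €336.50: clothing & footwear → 9.25% + 2.5% surcharge = 11.75% → €39.53875
Wooden train set €85.00: toys → 5.25% → €4.4625
Eye drops €8.89: nonprescription drugs → 9.75% → €0.866775
Unrounded tax sum = €45.010375 → €45.01

€45.01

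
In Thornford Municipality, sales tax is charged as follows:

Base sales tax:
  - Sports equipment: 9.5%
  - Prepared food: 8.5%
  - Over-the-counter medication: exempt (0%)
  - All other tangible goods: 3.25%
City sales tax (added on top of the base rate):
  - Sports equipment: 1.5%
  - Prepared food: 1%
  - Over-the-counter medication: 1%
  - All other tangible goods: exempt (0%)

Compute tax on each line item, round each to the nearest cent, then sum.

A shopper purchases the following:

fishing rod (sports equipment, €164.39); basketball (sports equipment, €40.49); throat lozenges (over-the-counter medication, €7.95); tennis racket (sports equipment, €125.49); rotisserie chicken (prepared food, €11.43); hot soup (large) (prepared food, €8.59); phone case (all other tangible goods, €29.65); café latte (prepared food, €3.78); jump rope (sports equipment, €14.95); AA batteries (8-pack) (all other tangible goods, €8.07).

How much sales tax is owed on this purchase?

€41.54

Fishing rod €164.39: sports equipment → 9.5% + 1.5% city = 11% → €18.08
Basketball €40.49: sports equipment → 9.5% + 1.5% city = 11% → €4.45
Throat lozenges €7.95: over-the-counter medication → 0% + 1% city = 1% → €0.08
Tennis racket €125.49: sports equipment → 9.5% + 1.5% city = 11% → €13.80
Rotisserie chicken €11.43: prepared food → 8.5% + 1% city = 9.5% → €1.09
Hot soup (large) €8.59: prepared food → 8.5% + 1% city = 9.5% → €0.82
Phone case €29.65: all other tangible goods → 3.25% + 0% city = 3.25% → €0.96
Café latte €3.78: prepared food → 8.5% + 1% city = 9.5% → €0.36
Jump rope €14.95: sports equipment → 9.5% + 1.5% city = 11% → €1.64
AA batteries (8-pack) €8.07: all other tangible goods → 3.25% + 0% city = 3.25% → €0.26
Total tax = €18.08 + €4.45 + €0.08 + €13.80 + €1.09 + €0.82 + €0.96 + €0.36 + €1.64 + €0.26 = €41.54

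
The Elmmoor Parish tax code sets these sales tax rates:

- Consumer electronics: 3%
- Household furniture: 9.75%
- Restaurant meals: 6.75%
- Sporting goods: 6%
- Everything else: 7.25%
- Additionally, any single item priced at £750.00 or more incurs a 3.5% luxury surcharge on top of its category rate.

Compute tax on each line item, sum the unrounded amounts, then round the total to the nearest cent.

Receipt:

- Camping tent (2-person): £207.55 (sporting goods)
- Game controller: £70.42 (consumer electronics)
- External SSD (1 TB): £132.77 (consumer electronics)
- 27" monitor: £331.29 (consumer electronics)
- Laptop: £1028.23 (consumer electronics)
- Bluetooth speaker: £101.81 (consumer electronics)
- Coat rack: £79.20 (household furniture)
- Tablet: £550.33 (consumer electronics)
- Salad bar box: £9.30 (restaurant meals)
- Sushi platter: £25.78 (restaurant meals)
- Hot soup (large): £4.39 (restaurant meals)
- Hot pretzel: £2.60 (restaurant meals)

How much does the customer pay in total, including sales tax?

£2669.12

Camping tent (2-person) £207.55: sporting goods → 6% → £12.453
Game controller £70.42: consumer electronics → 3% → £2.1126
External SSD (1 TB) £132.77: consumer electronics → 3% → £3.9831
27" monitor £331.29: consumer electronics → 3% → £9.9387
Laptop £1028.23: consumer electronics → 3% + 3.5% surcharge = 6.5% → £66.83495
Bluetooth speaker £101.81: consumer electronics → 3% → £3.0543
Coat rack £79.20: household furniture → 9.75% → £7.722
Tablet £550.33: consumer electronics → 3% → £16.5099
Salad bar box £9.30: restaurant meals → 6.75% → £0.62775
Sushi platter £25.78: restaurant meals → 6.75% → £1.74015
Hot soup (large) £4.39: restaurant meals → 6.75% → £0.296325
Hot pretzel £2.60: restaurant meals → 6.75% → £0.1755
Subtotal = £2543.67; unrounded tax = £125.448275 → £125.45; total due = £2669.12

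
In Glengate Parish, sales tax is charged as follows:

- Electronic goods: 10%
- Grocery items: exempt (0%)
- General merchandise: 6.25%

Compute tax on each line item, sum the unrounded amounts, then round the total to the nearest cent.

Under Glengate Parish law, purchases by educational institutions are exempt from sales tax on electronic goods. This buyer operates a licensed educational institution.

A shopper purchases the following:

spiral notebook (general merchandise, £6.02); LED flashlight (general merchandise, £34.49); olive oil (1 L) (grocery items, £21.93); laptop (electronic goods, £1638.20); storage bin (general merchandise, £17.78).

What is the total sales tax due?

Spiral notebook £6.02: general merchandise → 6.25% → £0.37625
LED flashlight £34.49: general merchandise → 6.25% → £2.155625
Olive oil (1 L) £21.93: grocery items → 0% → £0.00
Laptop £1638.20: electronic goods, buyer-exempt → 0% → £0.00
Storage bin £17.78: general merchandise → 6.25% → £1.11125
Unrounded tax sum = £3.643125 → £3.64

£3.64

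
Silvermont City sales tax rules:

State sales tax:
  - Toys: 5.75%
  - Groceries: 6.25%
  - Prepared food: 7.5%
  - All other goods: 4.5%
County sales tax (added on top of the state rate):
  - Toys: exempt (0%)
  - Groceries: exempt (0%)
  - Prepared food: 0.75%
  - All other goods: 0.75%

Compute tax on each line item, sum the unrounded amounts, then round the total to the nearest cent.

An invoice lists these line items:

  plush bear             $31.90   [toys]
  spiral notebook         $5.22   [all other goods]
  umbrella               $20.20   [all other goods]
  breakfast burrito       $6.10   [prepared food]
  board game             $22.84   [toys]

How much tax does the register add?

Plush bear $31.90: toys → 5.75% + 0% county = 5.75% → $1.83425
Spiral notebook $5.22: all other goods → 4.5% + 0.75% county = 5.25% → $0.27405
Umbrella $20.20: all other goods → 4.5% + 0.75% county = 5.25% → $1.0605
Breakfast burrito $6.10: prepared food → 7.5% + 0.75% county = 8.25% → $0.50325
Board game $22.84: toys → 5.75% + 0% county = 5.75% → $1.3133
Unrounded tax sum = $4.98535 → $4.99

$4.99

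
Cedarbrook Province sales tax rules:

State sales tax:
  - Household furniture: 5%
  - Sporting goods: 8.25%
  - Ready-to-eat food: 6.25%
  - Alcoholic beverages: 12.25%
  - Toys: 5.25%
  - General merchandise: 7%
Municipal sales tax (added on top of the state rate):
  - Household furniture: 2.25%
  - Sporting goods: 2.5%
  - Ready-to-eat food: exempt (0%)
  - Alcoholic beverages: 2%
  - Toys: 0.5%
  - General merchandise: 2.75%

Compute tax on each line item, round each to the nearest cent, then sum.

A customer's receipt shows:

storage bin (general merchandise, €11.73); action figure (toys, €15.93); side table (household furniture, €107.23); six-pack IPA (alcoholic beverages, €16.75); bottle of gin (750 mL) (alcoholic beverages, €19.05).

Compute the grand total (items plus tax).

Storage bin €11.73: general merchandise → 7% + 2.75% municipal = 9.75% → €1.14
Action figure €15.93: toys → 5.25% + 0.5% municipal = 5.75% → €0.92
Side table €107.23: household furniture → 5% + 2.25% municipal = 7.25% → €7.77
Six-pack IPA €16.75: alcoholic beverages → 12.25% + 2% municipal = 14.25% → €2.39
Bottle of gin (750 mL) €19.05: alcoholic beverages → 12.25% + 2% municipal = 14.25% → €2.71
Subtotal = €170.69; tax = €14.93; total due = €185.62

€185.62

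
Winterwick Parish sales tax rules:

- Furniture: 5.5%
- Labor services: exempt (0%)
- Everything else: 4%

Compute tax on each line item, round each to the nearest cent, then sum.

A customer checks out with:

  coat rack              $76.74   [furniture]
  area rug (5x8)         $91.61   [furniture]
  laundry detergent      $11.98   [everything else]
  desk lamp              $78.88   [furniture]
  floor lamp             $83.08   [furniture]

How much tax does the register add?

$18.65

Coat rack $76.74: furniture → 5.5% → $4.22
Area rug (5x8) $91.61: furniture → 5.5% → $5.04
Laundry detergent $11.98: everything else → 4% → $0.48
Desk lamp $78.88: furniture → 5.5% → $4.34
Floor lamp $83.08: furniture → 5.5% → $4.57
Total tax = $4.22 + $5.04 + $0.48 + $4.34 + $4.57 = $18.65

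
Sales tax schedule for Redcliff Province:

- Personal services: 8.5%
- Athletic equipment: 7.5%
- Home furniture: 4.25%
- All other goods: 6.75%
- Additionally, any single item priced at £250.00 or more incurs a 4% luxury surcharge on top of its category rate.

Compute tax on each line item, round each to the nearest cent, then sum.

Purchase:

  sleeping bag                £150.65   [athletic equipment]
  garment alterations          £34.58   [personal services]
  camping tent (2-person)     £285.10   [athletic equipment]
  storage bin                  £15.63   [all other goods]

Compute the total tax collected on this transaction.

Sleeping bag £150.65: athletic equipment → 7.5% → £11.30
Garment alterations £34.58: personal services → 8.5% → £2.94
Camping tent (2-person) £285.10: athletic equipment → 7.5% + 4% surcharge = 11.5% → £32.79
Storage bin £15.63: all other goods → 6.75% → £1.06
Total tax = £11.30 + £2.94 + £32.79 + £1.06 = £48.09

£48.09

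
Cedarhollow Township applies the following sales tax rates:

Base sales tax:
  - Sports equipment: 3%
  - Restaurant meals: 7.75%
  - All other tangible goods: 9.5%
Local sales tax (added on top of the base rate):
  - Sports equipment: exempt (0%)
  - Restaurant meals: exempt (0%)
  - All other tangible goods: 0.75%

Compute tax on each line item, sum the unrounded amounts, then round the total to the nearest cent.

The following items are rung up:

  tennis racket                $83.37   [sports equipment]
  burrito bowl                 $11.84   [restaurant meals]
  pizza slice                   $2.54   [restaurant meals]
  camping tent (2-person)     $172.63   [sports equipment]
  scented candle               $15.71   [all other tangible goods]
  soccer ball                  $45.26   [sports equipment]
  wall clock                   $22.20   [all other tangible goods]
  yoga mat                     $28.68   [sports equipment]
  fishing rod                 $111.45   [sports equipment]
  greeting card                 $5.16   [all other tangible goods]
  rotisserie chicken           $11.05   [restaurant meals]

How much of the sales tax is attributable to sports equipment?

$13.24

Tennis racket $83.37: sports equipment → 3% + 0% local = 3% → $2.5011
Camping tent (2-person) $172.63: sports equipment → 3% + 0% local = 3% → $5.1789
Soccer ball $45.26: sports equipment → 3% + 0% local = 3% → $1.3578
Yoga mat $28.68: sports equipment → 3% + 0% local = 3% → $0.8604
Fishing rod $111.45: sports equipment → 3% + 0% local = 3% → $3.3435
Tax on sports equipment: unrounded sum = $13.2417 → $13.24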